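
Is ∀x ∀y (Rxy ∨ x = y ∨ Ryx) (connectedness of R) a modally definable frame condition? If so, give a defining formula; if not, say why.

Not modally definable

If a class were modally definable it would be closed under disjoint unions (Goldblatt–Thomason).
Take 4 disjoint single-world reflexive frames: each is trivially connected, but their disjoint union has 4 worlds with no edge between distinct components, so it is not connected.
So the class is not modally definable.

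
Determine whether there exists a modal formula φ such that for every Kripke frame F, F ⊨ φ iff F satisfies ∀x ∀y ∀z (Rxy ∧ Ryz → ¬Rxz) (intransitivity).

Any modally definable frame class is closed under surjective bounded morphisms.
The 7-cycle (worlds 0,1,2,3,4,5,6 with 0→1→2→3→4→5→6→0) is intransitive. Mapping every world to a single reflexive point • is a surjective bounded morphism; the reflexive point is not intransitive (R••∧R•• but R••).
Hence intransitivity is not modally definable.

Not definable by any modal formula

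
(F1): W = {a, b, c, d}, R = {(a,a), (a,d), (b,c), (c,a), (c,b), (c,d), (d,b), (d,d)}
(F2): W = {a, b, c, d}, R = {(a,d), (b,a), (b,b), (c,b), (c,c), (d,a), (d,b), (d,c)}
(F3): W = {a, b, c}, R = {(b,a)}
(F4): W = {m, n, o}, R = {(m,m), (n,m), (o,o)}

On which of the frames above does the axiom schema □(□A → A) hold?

This is the axiom for shift-reflexivity; its first-order frame correspondent is ∀x ∀y (Rxy → Ryy).
(F1): fails — Rbc but not Rcc.
(F2): fails — Rba but not Raa.
(F3): fails — Rba but not Raa.
(F4): satisfies the condition.

(F4)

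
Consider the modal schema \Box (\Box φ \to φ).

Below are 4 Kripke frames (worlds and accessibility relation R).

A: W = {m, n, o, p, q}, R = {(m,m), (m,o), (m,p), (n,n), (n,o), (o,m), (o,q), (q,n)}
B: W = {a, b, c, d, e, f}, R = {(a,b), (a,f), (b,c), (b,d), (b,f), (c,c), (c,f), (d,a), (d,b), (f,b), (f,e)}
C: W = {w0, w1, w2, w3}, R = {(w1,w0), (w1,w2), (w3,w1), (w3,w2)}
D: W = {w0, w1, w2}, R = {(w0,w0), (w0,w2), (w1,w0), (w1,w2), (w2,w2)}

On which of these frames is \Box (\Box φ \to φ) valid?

D

The schema corresponds to shift-reflexivity: \forall x \forall y (Rxy \to Ryy).
A: fails — Rno but not Roo.
B: fails — Rcf but not Rff.
C: fails — Rw1w2 but not Rw2w2.
D: condition met.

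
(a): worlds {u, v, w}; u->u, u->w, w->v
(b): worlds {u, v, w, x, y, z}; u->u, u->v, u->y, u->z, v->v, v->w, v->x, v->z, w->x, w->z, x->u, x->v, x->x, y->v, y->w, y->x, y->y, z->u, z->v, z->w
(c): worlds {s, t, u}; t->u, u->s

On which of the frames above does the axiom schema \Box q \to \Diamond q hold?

(b)

This is the axiom for seriality; its first-order frame correspondent is \forall x \exists y Rxy.
(a): fails — world v has no successor.
(b): satisfies the condition.
(c): fails — world s has no successor.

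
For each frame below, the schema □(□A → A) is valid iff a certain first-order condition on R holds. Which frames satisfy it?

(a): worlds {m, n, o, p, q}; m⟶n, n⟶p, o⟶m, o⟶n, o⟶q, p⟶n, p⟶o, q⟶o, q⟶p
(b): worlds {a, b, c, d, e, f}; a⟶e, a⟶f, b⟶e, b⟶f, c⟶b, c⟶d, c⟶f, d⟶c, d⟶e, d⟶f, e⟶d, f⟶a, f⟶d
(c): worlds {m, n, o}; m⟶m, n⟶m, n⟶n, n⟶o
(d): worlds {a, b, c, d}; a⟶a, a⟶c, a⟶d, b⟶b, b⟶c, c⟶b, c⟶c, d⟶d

Frame correspondent (Sahlqvist): ∀x ∀y (Rxy → Ryy) — i.e. shift-reflexivity.
(a): fails — Ron but not Rnn.
(b): fails — Rcd but not Rdd.
(c): fails — Rno but not Roo.
(d): ✓.

(d)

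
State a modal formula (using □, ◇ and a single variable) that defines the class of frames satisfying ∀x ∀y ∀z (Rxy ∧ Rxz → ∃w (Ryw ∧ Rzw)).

This is convergence; the standard corresponding axiom is .2: ◇□q → □◇q.
Suppose ◇□q→□◇q is valid. Take Rxy, Rxz and set V(q)={w : Ryw}. Then □q at y so ◇□q at x, so □◇q at x, so ◇q at z, giving w with Rzw and Ryw.

◇□q → □◇q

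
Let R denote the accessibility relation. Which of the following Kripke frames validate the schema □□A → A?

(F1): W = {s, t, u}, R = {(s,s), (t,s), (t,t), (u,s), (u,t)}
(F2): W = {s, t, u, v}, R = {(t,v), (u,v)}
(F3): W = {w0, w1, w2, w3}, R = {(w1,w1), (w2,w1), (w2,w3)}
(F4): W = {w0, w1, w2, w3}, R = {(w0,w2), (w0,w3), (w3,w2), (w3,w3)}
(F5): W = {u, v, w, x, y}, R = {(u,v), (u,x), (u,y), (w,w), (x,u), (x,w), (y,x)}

none

The schema corresponds to a generalized confluence (Geach) condition: ∀x ∃w (xR²w ∧ x = w).
(F1): fails — at u but no w with uR²w and u=w.
(F2): fails — at s but no w with sR²w and s=w.
(F3): fails — at w0 but no w with w0R²w and w0=w.
(F4): fails — at w0 but no w with w0R²w and w0=w.
(F5): fails — at v but no t with vR²t and v=t.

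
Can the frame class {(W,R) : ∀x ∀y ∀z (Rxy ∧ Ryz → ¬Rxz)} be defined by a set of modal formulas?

Any modally definable frame class is closed under surjective bounded morphisms.
The 3-cycle (worlds a,b,c with a→b→c→a) is intransitive. Mapping every world to a single reflexive point • is a surjective bounded morphism; the reflexive point is not intransitive (R••∧R•• but R••).
So no modal formula (or set of formulas) defines exactly the intransitive frames.

Not modally definable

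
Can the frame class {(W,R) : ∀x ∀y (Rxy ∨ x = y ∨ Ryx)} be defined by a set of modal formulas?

Any modally definable frame class is closed under disjoint unions.
Take 3 disjoint single-world reflexive frames: each is trivially connected, but their disjoint union has 3 worlds with no edge between distinct components, so it is not connected.
So no modal formula (or set of formulas) defines exactly the connected frames.

No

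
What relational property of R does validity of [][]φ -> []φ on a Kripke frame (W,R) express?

density

Suppose □□φ→□φ is valid. Take Rxy and set V(φ)={w : xR²w}. Then □□φ at x, so □φ at x, so φ at y, i.e. ∃z(Rxz∧Rzy).
Conversely, any frame satisfying forall x forall y (Rxy -> exists z (Rxz & Rzy)) validates the schema.
So the correspondent is density.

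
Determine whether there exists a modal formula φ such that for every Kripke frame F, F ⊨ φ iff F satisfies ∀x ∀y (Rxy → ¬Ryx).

Any modally definable frame class is closed under surjective bounded morphisms.
The 4-cycle (worlds a,b,c,d with a→b→c→d→a) is asymmetric. Mapping every world to a single reflexive point • is a surjective bounded morphism, and the reflexive point is not asymmetric (R•• but asymmetry requires ¬R••).
So no modal formula (or set of formulas) defines exactly the asymmetric frames.

No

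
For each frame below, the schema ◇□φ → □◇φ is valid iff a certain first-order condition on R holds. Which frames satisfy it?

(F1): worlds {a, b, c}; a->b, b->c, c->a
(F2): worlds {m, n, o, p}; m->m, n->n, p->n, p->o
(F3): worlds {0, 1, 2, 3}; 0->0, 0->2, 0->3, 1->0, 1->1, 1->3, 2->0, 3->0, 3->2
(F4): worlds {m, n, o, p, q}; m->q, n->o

Frame correspondent (Sahlqvist): ∀x ∀y ∀z (Rxy ∧ Rxz → ∃w (Ryw ∧ Rzw)) — i.e. convergence.
(F1): satisfies the condition.
(F2): fails — Rpo and Rpo but o and o have no common successor.
(F3): satisfies the condition.
(F4): fails — Rmq and Rmq but q and q have no common successor.
Valid on: (F1), (F3).

(F1), (F3)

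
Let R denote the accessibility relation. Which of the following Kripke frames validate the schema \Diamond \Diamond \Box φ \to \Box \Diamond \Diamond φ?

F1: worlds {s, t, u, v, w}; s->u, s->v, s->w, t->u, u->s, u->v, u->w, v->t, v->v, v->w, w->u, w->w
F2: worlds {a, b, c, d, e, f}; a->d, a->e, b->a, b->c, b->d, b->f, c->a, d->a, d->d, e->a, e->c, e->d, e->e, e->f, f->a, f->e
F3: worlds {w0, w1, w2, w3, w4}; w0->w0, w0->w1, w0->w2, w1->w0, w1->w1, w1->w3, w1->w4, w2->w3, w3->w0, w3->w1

This is the axiom for a generalized confluence (Geach) condition; its first-order frame correspondent is \forall x \forall y \forall z ((x R^2 y \wedge xRz) \to \exists w (yRw \wedge z R^2 w)).
F1: fails — vR²t, vRt but no w* with tRw* and tR²w*.
F2: fails — eR²c, eRc but no w with cRw and cR²w.
F3: fails — w0R²w2, w0Rw2 but no w with w2Rw and w2R²w.

none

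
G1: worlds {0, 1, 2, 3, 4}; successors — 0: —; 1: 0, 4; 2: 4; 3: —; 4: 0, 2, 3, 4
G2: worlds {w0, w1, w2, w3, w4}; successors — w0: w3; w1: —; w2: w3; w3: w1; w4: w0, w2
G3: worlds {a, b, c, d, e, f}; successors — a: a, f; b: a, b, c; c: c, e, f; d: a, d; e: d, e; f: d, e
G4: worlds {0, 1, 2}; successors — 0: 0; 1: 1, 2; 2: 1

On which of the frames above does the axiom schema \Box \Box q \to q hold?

G4

Frame correspondent (Sahlqvist): \forall x \exists w (x R^2 w \wedge x = w) — i.e. a generalized confluence (Geach) condition.
G1: fails — at 0 but no w with 0R²w and 0=w.
G2: fails — at w0 but no w with w0R²w and w0=w.
G3: fails — at f but no w with fR²w and f=w.
G4: holds.
Valid on: G4.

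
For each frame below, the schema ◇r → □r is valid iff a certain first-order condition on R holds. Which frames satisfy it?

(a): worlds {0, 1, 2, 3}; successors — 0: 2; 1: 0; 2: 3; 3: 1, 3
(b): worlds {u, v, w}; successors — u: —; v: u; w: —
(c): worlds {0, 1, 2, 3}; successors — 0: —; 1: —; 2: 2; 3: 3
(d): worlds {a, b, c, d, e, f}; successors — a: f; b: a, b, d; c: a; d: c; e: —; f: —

Frame correspondent (Sahlqvist): ∀x ∀y ∀z (Rxy ∧ Rxz → y = z) — i.e. partial functionality.
(a): fails — 3 sees both 1 and 3.
(b): satisfies the condition.
(c): satisfies the condition.
(d): fails — b sees both a and b.
Valid on: (b), (c).

(b), (c)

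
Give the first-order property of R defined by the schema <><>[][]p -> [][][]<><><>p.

forall x forall y forall z ((x R^2 y & x R^3 z) -> exists w (y R^2 w & z R^3 w))

This is a Sahlqvist (Geach-type) schema ◇^2□^2p → □^3◇^3p.
Minimal-valuation argument: fix x; take any y with xR^2y and any z with xR^3z. Set V(p) to the set of worlds R-reachable from y in exactly 2 steps. Then □^2p holds at y, so the antecedent holds at x; validity forces ◇^3p at z, giving a w with zR^3w and yR^2w.
First-order correspondent: forall x forall y forall z ((x R^2 y & x R^3 z) -> exists w (y R^2 w & z R^3 w)).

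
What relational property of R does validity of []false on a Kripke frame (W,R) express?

□⊥ is valid iff no world has any successor (otherwise □⊥ fails at any world with one).

Emptiness of R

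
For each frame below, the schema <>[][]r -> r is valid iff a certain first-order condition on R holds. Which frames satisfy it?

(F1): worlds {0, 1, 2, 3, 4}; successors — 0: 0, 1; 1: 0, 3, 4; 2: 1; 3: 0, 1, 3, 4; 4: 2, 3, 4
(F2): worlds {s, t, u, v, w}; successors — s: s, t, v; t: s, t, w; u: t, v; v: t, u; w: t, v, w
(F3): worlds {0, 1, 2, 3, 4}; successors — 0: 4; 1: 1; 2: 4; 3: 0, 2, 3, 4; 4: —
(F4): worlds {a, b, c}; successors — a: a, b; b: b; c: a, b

(F1)

This is the axiom for a generalized confluence (Geach) condition; its first-order frame correspondent is forall x forall y (xRy -> exists w (y R^2 w & x = w)).
(F1): satisfies the condition.
(F2): fails — uRt but no w* with tR²w* and u=w*.
(F3): fails — 0R4 but no w with 4R²w and 0=w.
(F4): fails — aRb but no w with bR²w and a=w.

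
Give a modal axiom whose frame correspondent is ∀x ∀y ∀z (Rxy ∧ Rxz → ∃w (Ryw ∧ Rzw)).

◇□r → □◇r

The condition is convergence. The .2 schema ◇□r → □◇r defines it.
Suppose ◇□r→□◇r is valid. Take Rxy, Rxz and set V(r)={w : Ryw}. Then □r at y so ◇□r at x, so □◇r at x, so ◇r at z, giving w with Rzw and Ryw.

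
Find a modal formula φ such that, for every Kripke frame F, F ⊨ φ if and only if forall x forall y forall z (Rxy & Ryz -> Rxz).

□q → □□q

The condition is transitivity. The 4 schema □q → □□q defines it.
Suppose □q→□□q is valid. Take Rxy, Ryz and set V(q)={w : Rxw}. Then □q at x, so □□q at x, so □q at y, so q at z, i.e. Rxz.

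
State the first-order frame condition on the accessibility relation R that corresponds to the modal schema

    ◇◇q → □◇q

∀x ∀y ∀z ((xR²y ∧ xRz) → ∃w (y = w ∧ zRw))

This is a Sahlqvist (Geach-type) schema ◇^2□^0q → □^1◇^1q.
Minimal-valuation argument: fix x; take any y with xR^2y and any z with xR^1z. Set V(q) to the set of worlds R-reachable from y in exactly 0 steps. Then □^0q holds at y, so the antecedent holds at x; validity forces ◇^1q at z, giving a w with zR^1w and yR^0w.
First-order correspondent: ∀x ∀y ∀z ((xR²y ∧ xRz) → ∃w (y = w ∧ zRw)).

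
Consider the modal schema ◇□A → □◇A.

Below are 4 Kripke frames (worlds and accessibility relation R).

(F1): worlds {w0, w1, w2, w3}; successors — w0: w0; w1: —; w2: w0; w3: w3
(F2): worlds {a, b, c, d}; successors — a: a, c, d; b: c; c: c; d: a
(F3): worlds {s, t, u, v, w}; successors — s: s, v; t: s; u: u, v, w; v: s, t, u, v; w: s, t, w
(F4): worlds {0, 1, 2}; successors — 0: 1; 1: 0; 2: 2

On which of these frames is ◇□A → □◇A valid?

The schema corresponds to convergence: ∀x ∀y ∀z (Rxy ∧ Rxz → ∃w (Ryw ∧ Rzw)).
(F1): holds.
(F2): fails — Rac and Rad but c and d have no common successor.
(F3): fails — Rvt and Rvu but t and u have no common successor.
(F4): holds.
Valid on: (F1), (F4).

(F1), (F4)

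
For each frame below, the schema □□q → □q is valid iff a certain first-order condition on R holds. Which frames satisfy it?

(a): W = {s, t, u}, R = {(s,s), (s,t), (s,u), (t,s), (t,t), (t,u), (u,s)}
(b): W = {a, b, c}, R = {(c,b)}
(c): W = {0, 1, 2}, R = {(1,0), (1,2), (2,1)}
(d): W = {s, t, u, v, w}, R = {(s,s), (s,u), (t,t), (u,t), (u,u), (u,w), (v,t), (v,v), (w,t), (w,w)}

(a), (d)

This is the axiom for density; its first-order frame correspondent is ∀x ∀y (Rxy → ∃z (Rxz ∧ Rzy)).
(a): ✓.
(b): fails — Rcb but no z with Rcz and Rzb.
(c): fails — R12 but no z with R1z and Rz2.
(d): ✓.
Valid on: (a), (d).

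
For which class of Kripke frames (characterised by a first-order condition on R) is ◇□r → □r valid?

This is a form of the 5 axiom.
Its frame correspondent is the Euclidean property — ∀x ∀y ∀z (Rxy ∧ Rxz → Ryz).

the Euclidean property: ∀x ∀y ∀z (Rxy ∧ Rxz → Ryz)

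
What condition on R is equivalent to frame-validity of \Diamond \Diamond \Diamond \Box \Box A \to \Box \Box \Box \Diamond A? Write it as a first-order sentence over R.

\forall x \forall y \forall z ((x R^3 y \wedge x R^3 z) \to \exists w (y R^2 w \wedge zRw))

This is a Sahlqvist (Geach-type) schema ◇^3□^2A → □^3◇^1A.
Minimal-valuation argument: fix x; take any y with xR^3y and any z with xR^3z. Set V(A) to the set of worlds R-reachable from y in exactly 2 steps. Then □^2A holds at y, so the antecedent holds at x; validity forces ◇^1A at z, giving a w with zR^1w and yR^2w.
First-order correspondent: \forall x \forall y \forall z ((x R^3 y \wedge x R^3 z) \to \exists w (y R^2 w \wedge zRw)).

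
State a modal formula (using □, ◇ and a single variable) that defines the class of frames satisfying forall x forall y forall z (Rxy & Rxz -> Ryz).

The condition is the Euclidean property. The 5 schema ◇p → □◇p defines it.
Suppose ◇p→□◇p is valid. Take Rxy, Rxz and set V(p)={y}. Then ◇p at x, so □◇p at x, so ◇p at z, so some w with Rzw has p; w=y, i.e. Rzy. By symmetry of the argument, Ryz.

◇p → □◇p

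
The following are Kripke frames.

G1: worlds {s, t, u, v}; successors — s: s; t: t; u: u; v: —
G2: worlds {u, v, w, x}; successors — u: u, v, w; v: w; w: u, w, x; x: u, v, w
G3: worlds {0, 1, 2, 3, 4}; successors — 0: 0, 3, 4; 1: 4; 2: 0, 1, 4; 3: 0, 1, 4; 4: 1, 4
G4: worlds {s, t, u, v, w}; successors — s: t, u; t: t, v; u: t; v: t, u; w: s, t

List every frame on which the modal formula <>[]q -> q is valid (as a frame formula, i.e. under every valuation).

Frame correspondent (Sahlqvist): forall x forall y (Rxy -> Ryx) — i.e. symmetry.
G1: holds.
G2: fails — Ruv but not Rvu.
G3: fails — R34 but not R43.
G4: fails — Rwt but not Rtw.
Valid on: G1.

G1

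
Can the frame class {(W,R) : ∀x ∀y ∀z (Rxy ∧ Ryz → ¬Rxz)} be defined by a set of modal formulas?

No — not modally definable

Modal frame validity is preserved under surjective bounded morphisms.
The 7-cycle (worlds w0,w1,w2,w3,w4,w5,w6 with w0→w1→w2→w3→w4→w5→w6→w0) is intransitive. Mapping every world to a single reflexive point • is a surjective bounded morphism; the reflexive point is not intransitive (R••∧R•• but R••).
So no modal formula (or set of formulas) defines exactly the intransitive frames.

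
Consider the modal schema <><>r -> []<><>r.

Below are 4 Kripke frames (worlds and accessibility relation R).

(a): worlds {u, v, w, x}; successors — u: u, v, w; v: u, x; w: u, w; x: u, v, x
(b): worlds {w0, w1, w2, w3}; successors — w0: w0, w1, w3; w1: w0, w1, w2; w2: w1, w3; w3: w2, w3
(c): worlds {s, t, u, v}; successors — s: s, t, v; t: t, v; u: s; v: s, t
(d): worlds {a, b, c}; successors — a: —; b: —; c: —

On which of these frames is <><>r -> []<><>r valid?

This is the axiom for a generalized confluence (Geach) condition; its first-order frame correspondent is forall x forall y forall z ((x R^2 y & xRz) -> exists w (y = w & z R^2 w)).
(a): fails — uR²x, uRw but no t with x=t and wR²t.
(b): fails — w0R²w0, w0Rw3 but no w with w0=w and w3R²w.
(c): satisfies the condition.
(d): satisfies the condition.

(c), (d)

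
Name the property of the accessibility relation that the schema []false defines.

This is the Ver axiom.
Its frame correspondent is emptiness of R — forall x forall y ~Rxy.

Emptiness of R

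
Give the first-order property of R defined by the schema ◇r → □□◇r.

This is a Sahlqvist (Geach-type) schema ◇^1□^0r → □^2◇^1r.
Minimal-valuation argument: fix x; take any y with xR^1y and any z with xR^2z. Set V(r) to the set of worlds R-reachable from y in exactly 0 steps. Then □^0r holds at y, so the antecedent holds at x; validity forces ◇^1r at z, giving a w with zR^1w and yR^0w.
First-order correspondent: ∀x ∀y ∀z ((xRy ∧ xR²z) → ∃w (y = w ∧ zRw)).

∀x ∀y ∀z ((xRy ∧ xR²z) → ∃w (y = w ∧ zRw))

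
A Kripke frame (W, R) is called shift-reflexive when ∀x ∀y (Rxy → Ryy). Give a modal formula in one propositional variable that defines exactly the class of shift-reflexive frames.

The condition is shift-reflexivity. The T□ schema □(□ψ → ψ) defines it.
Suppose □(□ψ→ψ) is valid. Take Rxy and set V(ψ)={w : Ryw}. Then at y, □ψ holds; since □(□ψ→ψ) at x, □ψ→ψ at y, so ψ at y, i.e. Ryy.

□(□ψ → ψ)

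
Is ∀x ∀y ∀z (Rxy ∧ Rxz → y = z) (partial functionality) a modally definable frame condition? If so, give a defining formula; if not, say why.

Definable; ◇r → □r defines it

Yes: it is partial functionality, defined by the CD schema ◇r → □r.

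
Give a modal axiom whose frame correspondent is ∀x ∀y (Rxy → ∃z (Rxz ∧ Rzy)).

□□s → □s

The condition is density. The C4 schema □□s → □s defines it.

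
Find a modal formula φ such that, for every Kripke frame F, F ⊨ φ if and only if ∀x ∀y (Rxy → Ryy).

□(□s → s)

A defining formula is □(□s → s) (the T□ axiom).
Suppose □(□s→s) is valid. Take Rxy and set V(s)={w : Ryw}. Then at y, □s holds; since □(□s→s) at x, □s→s at y, so s at y, i.e. Ryy.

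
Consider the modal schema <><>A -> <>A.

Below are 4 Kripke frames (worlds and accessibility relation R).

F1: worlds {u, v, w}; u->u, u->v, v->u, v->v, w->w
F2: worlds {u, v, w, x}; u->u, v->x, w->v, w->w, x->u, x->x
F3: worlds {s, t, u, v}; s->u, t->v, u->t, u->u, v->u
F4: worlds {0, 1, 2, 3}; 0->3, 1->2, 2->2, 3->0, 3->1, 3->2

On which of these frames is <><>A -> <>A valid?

F1

Frame correspondent (Sahlqvist): forall x forall y forall z (Rxy & Ryz -> Rxz) — i.e. transitivity.
F1: condition met.
F2: fails — Rvx and Rxu but not Rvu.
F3: fails — Rtv and Rvu but not Rtu.
F4: fails — R03 and R32 but not R02.
Valid on: F1.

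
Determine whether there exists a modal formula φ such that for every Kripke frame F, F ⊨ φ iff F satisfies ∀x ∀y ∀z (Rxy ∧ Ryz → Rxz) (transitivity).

Definable; □p → □□p defines it

The condition is transitivity. A defining modal formula is □p → □□p.
Suppose □p→□□p is valid. Take Rxy, Ryz and set V(p)={w : Rxw}. Then □p at x, so □□p at x, so □p at y, so p at z, i.e. Rxz.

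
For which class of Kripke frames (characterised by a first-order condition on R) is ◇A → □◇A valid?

Suppose ◇A→□◇A is valid. Take Rxy, Rxz and set V(A)={y}. Then ◇A at x, so □◇A at x, so ◇A at z, so some w with Rzw has A; w=y, i.e. Rzy. By symmetry of the argument, Ryz.
The converse is a direct semantic check.
Frame condition: ∀x ∀y ∀z (Rxy ∧ Rxz → Ryz).

the Euclidean property: ∀x ∀y ∀z (Rxy ∧ Rxz → Ryz)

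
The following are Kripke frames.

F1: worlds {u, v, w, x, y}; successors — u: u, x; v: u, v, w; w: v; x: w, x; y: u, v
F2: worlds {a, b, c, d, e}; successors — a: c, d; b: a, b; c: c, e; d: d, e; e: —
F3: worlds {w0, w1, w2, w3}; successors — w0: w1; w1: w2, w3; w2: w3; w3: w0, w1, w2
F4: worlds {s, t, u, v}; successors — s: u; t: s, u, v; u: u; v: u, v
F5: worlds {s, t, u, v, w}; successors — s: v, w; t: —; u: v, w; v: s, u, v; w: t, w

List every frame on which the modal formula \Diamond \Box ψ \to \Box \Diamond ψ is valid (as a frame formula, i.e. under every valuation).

F4

The schema corresponds to convergence: \forall x \forall y \forall z (Rxy \wedge Rxz \to \exists w (Ryw \wedge Rzw)).
F1: fails — Rvw and Rvu but w and u have no common successor.
F2: fails — Rbb and Rba but b and a have no common successor.
F3: fails — Rw1w2 and Rw1w3 but w2 and w3 have no common successor.
F4: ✓.
F5: fails — Rsv and Rsw but v and w have no common successor.
Valid on: F4.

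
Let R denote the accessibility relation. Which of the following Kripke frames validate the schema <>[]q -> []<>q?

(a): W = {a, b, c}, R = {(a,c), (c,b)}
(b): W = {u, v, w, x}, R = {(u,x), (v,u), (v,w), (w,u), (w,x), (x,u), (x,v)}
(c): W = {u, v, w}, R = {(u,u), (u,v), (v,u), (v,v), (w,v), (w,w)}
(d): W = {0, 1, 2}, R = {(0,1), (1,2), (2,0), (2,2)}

(c)

Frame correspondent (Sahlqvist): forall x forall y forall z (Rxy & Rxz -> exists w (Ryw & Rzw)) — i.e. convergence.
(a): fails — Rcb and Rcb but b and b have no common successor.
(b): fails — Rwu and Rwx but u and x have no common successor.
(c): ✓.
(d): fails — R22 and R20 but 2 and 0 have no common successor.
Valid on: (c).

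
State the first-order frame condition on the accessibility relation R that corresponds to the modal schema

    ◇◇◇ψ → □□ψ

∀x ∀y ∀z ((xR³y ∧ xR²z) → ∃w (y = w ∧ z = w))

This is a Sahlqvist (Geach-type) schema ◇^3□^0ψ → □^2◇^0ψ.
Minimal-valuation argument: fix x; take any y with xR^3y and any z with xR^2z. Set V(ψ) to the set of worlds R-reachable from y in exactly 0 steps. Then □^0ψ holds at y, so the antecedent holds at x; validity forces ◇^0ψ at z, giving a w with zR^0w and yR^0w.
First-order correspondent: ∀x ∀y ∀z ((xR³y ∧ xR²z) → ∃w (y = w ∧ z = w)).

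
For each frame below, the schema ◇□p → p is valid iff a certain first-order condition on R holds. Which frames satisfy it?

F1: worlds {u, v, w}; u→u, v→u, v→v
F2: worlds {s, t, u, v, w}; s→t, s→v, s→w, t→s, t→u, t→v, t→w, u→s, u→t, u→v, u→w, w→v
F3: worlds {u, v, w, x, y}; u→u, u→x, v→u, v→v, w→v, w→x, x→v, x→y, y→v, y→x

none

Frame correspondent (Sahlqvist): ∀x ∀y (Rxy → Ryx) — i.e. symmetry.
F1: fails — Rvu but not Ruv.
F2: fails — Ruv but not Rvu.
F3: fails — Rwx but not Rxw.
Valid on no frame.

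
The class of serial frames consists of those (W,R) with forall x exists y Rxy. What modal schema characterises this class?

□s → ◇s

A defining formula is □s → ◇s (the D axiom).
Suppose □s→◇s is valid. At any x set V(s)=W. Then □s at x, so ◇s at x, so x has a successor.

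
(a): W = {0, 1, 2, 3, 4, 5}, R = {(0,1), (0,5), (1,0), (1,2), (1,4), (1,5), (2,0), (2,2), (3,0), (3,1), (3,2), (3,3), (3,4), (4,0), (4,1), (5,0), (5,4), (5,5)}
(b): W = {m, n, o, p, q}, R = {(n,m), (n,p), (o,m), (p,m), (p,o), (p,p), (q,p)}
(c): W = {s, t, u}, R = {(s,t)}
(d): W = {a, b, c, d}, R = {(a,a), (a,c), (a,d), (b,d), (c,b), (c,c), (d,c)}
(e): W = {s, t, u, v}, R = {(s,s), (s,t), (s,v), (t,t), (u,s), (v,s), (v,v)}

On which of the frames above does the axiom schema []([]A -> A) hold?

The schema corresponds to shift-reflexivity: forall x forall y (Rxy -> Ryy).
(a): fails — R10 but not R00.
(b): fails — Rom but not Rmm.
(c): fails — Rst but not Rtt.
(d): fails — Rcb but not Rbb.
(e): condition met.
Valid on: (e).

(e)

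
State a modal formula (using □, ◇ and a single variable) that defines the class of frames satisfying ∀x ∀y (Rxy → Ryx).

q → □◇q

The condition is symmetry. The B schema q → □◇q defines it.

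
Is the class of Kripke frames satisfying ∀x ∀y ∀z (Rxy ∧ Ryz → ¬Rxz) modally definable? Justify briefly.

Any modally definable frame class is closed under surjective bounded morphisms.
The 7-cycle (worlds a,b,c,d,e,f,g with a→b→c→d→e→f→g→a) is intransitive. Mapping every world to a single reflexive point • is a surjective bounded morphism; the reflexive point is not intransitive (R••∧R•• but R••).
So no modal formula (or set of formulas) defines exactly the intransitive frames.

Not definable by any modal formula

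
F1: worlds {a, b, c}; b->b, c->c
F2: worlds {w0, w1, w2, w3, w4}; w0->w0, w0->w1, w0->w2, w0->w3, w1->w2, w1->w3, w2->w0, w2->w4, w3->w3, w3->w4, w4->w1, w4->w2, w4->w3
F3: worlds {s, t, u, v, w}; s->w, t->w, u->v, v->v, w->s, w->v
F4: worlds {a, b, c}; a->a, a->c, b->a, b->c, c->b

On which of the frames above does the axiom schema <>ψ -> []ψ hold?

F1

This is the axiom for partial functionality; its first-order frame correspondent is forall x forall y forall z (Rxy & Rxz -> y = z).
F1: condition met.
F2: fails — w0 sees both w0 and w1.
F3: fails — w sees both s and v.
F4: fails — a sees both a and c.
Valid on: F1.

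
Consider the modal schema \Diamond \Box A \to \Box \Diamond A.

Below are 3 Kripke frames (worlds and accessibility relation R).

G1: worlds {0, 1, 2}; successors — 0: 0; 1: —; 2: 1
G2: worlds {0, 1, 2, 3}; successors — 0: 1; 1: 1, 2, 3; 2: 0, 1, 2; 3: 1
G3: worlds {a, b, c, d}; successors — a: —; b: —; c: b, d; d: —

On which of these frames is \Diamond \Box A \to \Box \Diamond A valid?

The schema corresponds to convergence: \forall x \forall y \forall z (Rxy \wedge Rxz \to \exists w (Ryw \wedge Rzw)).
G1: fails — R21 and R21 but 1 and 1 have no common successor.
G2: condition met.
G3: fails — Rcb and Rcb but b and b have no common successor.

G2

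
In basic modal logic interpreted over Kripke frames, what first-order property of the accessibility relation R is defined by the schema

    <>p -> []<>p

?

the Euclidean property

Suppose ◇p→□◇p is valid. Take Rxy, Rxz and set V(p)={y}. Then ◇p at x, so □◇p at x, so ◇p at z, so some w with Rzw has p; w=y, i.e. Rzy. By symmetry of the argument, Ryz.
The converse is a direct semantic check.
So the correspondent is the Euclidean property.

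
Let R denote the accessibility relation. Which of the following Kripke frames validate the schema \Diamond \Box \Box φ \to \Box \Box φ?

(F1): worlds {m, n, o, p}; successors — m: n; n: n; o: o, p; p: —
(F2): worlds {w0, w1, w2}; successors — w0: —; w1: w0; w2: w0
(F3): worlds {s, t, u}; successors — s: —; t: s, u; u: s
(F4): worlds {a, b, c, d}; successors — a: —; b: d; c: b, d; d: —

Frame correspondent (Sahlqvist): \forall x \forall y \forall z ((xRy \wedge x R^2 z) \to \exists w (y R^2 w \wedge z = w)) — i.e. a generalized confluence (Geach) condition.
(F1): fails — oRp, oR²o but no w with pR²w and o=w.
(F2): ✓.
(F3): fails — tRs, tR²s but no w with sR²w and s=w.
(F4): fails — cRb, cR²d but no w with bR²w and d=w.
Valid on: (F2).

(F2)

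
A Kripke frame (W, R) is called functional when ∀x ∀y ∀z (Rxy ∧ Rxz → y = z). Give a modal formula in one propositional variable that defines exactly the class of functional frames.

The condition is partial functionality. The CD schema ◇s → □s defines it.
Suppose ◇s→□s is valid. Take Rxy, Rxz and set V(s)={y}. Then ◇s at x, so □s at x, so s at z, i.e. z=y.

◇s → □s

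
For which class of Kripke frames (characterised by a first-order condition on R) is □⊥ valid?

emptiness of R

This schema is the Ver axiom.
It corresponds to emptiness of R: ∀x ∀y ¬Rxy.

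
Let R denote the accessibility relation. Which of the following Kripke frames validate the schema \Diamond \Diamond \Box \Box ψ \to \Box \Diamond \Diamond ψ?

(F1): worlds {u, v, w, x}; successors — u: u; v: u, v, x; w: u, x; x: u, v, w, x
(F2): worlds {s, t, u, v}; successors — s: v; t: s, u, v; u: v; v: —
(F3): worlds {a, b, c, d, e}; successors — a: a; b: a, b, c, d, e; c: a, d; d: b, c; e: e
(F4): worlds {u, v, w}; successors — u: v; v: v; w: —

(F1), (F4)

Frame correspondent (Sahlqvist): \forall x \forall y \forall z ((x R^2 y \wedge xRz) \to \exists w (y R^2 w \wedge z R^2 w)) — i.e. a generalized confluence (Geach) condition.
(F1): satisfies the condition.
(F2): fails — tR²v, tRs but no w with vR²w and sR²w.
(F3): fails — bR²a, bRe but no w with aR²w and eR²w.
(F4): satisfies the condition.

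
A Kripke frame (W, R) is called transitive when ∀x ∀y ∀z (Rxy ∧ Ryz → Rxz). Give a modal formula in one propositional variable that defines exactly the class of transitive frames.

A defining formula is □q → □□q (the 4 axiom).
Suppose □q→□□q is valid. Take Rxy, Ryz and set V(q)={w : Rxw}. Then □q at x, so □□q at x, so □q at y, so q at z, i.e. Rxz.

□q → □□q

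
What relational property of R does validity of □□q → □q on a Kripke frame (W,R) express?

Density

Suppose □□q→□q is valid. Take Rxy and set V(q)={w : xR²w}. Then □□q at x, so □q at x, so q at y, i.e. ∃z(Rxz∧Rzy).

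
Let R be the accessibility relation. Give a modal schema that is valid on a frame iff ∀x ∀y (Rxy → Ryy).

The condition is shift-reflexivity. The T□ schema □(□ψ → ψ) defines it.
Suppose □(□ψ→ψ) is valid. Take Rxy and set V(ψ)={w : Ryw}. Then at y, □ψ holds; since □(□ψ→ψ) at x, □ψ→ψ at y, so ψ at y, i.e. Ryy.

□(□ψ → ψ)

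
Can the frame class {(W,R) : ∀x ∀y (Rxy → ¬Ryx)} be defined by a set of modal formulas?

Not definable by any modal formula

If a class were modally definable it would be closed under surjective bounded morphisms (Goldblatt–Thomason).
The 5-cycle (worlds 0,1,2,3,4 with 0→1→2→3→4→0) is asymmetric. Mapping every world to a single reflexive point • is a surjective bounded morphism, and the reflexive point is not asymmetric (R•• but asymmetry requires ¬R••).
So no modal formula (or set of formulas) defines exactly the asymmetric frames.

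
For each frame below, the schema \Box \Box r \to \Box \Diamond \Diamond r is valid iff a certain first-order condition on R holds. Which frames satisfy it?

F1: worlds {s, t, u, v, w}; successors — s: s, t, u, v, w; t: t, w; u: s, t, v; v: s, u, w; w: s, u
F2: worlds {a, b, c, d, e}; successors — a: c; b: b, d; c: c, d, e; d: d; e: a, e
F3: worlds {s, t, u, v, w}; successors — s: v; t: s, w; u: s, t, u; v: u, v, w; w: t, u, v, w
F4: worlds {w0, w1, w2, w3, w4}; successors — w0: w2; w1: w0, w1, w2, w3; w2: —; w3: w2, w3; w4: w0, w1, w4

The schema corresponds to a generalized confluence (Geach) condition: \forall x \forall z (xRz \to \exists w (x R^2 w \wedge z R^2 w)).
F1: ✓.
F2: ✓.
F3: ✓.
F4: fails — w0Rw2 but no w with w0R²w and w2R²w.

F1, F2, F3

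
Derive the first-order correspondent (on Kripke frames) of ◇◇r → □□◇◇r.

This is a Sahlqvist (Geach-type) schema ◇^2□^0r → □^2◇^2r.
Minimal-valuation argument: fix x; take any y with xR^2y and any z with xR^2z. Set V(r) to the set of worlds R-reachable from y in exactly 0 steps. Then □^0r holds at y, so the antecedent holds at x; validity forces ◇^2r at z, giving a w with zR^2w and yR^0w.
First-order correspondent: ∀x ∀y ∀z ((xR²y ∧ xR²z) → ∃w (y = w ∧ zR²w)).

∀x ∀y ∀z ((xR²y ∧ xR²z) → ∃w (y = w ∧ zR²w))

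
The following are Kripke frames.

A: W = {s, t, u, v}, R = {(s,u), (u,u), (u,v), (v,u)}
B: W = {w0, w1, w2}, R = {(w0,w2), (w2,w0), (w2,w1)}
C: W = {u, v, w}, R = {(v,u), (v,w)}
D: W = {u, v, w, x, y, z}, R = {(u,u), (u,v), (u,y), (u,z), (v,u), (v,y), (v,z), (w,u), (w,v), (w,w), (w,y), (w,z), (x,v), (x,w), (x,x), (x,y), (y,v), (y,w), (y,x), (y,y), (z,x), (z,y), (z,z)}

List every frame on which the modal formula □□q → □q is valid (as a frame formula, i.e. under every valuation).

Frame correspondent (Sahlqvist): ∀x ∀y (Rxy → ∃z (Rxz ∧ Rzy)) — i.e. density.
A: condition met.
B: fails — Rw0w2 but no z with Rw0z and Rzw2.
C: fails — Rvu but no z with Rvz and Rzu.
D: condition met.

A, D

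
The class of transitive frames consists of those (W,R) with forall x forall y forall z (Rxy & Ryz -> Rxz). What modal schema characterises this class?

This is transitivity; the standard corresponding axiom is 4: □p → □□p.
Suppose □p→□□p is valid. Take Rxy, Ryz and set V(p)={w : Rxw}. Then □p at x, so □□p at x, so □p at y, so p at z, i.e. Rxz.

□p → □□p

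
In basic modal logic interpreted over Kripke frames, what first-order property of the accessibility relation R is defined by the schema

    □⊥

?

□⊥ is valid iff no world has any successor (otherwise □⊥ fails at any world with one).

emptiness of R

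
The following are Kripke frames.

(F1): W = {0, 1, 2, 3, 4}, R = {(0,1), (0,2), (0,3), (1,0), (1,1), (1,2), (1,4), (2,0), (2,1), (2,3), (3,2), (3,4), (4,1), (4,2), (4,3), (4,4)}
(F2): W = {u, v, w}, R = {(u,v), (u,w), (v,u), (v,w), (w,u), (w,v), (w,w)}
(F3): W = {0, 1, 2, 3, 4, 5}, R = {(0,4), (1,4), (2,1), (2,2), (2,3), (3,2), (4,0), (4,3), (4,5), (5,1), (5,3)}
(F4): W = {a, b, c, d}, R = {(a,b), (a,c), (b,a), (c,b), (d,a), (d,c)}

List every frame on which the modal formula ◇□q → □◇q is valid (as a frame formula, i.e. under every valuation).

Frame correspondent (Sahlqvist): ∀x ∀y ∀z (Rxy ∧ Rxz → ∃w (Ryw ∧ Rzw)) — i.e. convergence.
(F1): fails — R02 and R03 but 2 and 3 have no common successor.
(F2): ✓.
(F3): fails — R23 and R21 but 3 and 1 have no common successor.
(F4): fails — Rab and Rac but b and c have no common successor.

(F2)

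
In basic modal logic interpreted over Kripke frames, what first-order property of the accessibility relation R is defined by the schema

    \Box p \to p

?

Suppose □p→p is valid. At any x set V(p)={w : Rxw}. Then □p holds at x, so p holds at x, i.e. Rxx.
The converse is a direct semantic check.
So the correspondent is reflexivity.

reflexivity: \forall x Rxx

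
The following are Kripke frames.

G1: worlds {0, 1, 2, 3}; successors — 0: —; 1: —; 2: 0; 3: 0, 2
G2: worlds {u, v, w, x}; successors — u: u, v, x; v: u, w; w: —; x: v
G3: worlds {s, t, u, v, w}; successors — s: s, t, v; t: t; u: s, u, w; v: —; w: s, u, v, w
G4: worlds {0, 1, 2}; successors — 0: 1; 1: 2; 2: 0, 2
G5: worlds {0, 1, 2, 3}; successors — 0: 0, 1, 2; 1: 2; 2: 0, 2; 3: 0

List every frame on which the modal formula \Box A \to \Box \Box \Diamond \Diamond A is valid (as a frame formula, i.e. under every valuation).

G4, G5

This is the axiom for a generalized confluence (Geach) condition; its first-order frame correspondent is \forall x \forall z (x R^2 z \to \exists w (xRw \wedge z R^2 w)).
G1: fails — 3R²0 but no w with 3Rw and 0R²w.
G2: fails — uR²w but no t with uRt and wR²t.
G3: fails — sR²v but no w* with sRw* and vR²w*.
G4: holds.
G5: holds.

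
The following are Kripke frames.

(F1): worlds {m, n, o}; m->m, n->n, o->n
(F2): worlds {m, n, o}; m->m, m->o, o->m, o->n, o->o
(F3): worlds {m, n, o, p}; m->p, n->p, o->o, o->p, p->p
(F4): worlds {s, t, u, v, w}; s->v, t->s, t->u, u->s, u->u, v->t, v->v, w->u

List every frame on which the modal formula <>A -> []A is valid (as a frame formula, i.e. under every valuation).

(F1)

The schema corresponds to partial functionality: forall x forall y forall z (Rxy & Rxz -> y = z).
(F1): satisfies the condition.
(F2): fails — m sees both m and o.
(F3): fails — o sees both o and p.
(F4): fails — t sees both s and u.
Valid on: (F1).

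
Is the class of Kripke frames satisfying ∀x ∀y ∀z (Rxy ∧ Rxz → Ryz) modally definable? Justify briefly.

Yes, by ◇p → □◇p

The condition is the Euclidean property. A defining modal formula is ◇p → □◇p.
Suppose ◇p→□◇p is valid. Take Rxy, Rxz and set V(p)={y}. Then ◇p at x, so □◇p at x, so ◇p at z, so some w with Rzw has p; w=y, i.e. Rzy. By symmetry of the argument, Ryz.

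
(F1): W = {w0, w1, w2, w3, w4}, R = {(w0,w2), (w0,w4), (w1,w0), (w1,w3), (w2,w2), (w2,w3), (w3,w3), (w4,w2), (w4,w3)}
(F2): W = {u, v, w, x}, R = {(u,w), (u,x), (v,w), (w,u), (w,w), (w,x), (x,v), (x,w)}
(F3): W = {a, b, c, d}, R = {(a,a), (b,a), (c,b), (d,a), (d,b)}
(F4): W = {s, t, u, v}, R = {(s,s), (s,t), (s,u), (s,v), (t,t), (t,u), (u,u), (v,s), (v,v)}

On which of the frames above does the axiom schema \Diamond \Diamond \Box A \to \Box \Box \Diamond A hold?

The schema corresponds to a generalized confluence (Geach) condition: \forall x \forall y \forall z ((x R^2 y \wedge x R^2 z) \to \exists w (yRw \wedge zRw)).
(F1): condition met.
(F2): condition met.
(F3): condition met.
(F4): fails — sR²t, sR²v but no w with tRw and vRw.

(F1), (F2), (F3)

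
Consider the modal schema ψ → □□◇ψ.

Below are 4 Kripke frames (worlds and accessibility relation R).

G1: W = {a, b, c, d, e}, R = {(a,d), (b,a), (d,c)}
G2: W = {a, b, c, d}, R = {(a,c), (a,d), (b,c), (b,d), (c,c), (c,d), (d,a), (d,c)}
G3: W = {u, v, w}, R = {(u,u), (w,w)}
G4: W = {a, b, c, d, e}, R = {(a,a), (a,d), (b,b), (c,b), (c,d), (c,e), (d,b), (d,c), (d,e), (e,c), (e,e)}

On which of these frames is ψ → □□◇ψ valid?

Frame correspondent (Sahlqvist): ∀x ∀z (xR²z → ∃w (x = w ∧ zRw)) — i.e. a generalized confluence (Geach) condition.
G1: fails — aR²c but no w with a=w and cRw.
G2: fails — aR²a but no w with a=w and aRw.
G3: satisfies the condition.
G4: fails — aR²b but no w with a=w and bRw.

G3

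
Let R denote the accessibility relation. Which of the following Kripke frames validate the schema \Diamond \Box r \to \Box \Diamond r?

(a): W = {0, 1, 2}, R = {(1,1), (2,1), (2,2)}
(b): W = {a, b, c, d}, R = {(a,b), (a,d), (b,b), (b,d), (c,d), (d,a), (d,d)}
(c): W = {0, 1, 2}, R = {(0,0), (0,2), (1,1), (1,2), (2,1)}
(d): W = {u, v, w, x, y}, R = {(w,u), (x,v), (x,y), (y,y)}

The schema corresponds to convergence: \forall x \forall y \forall z (Rxy \wedge Rxz \to \exists w (Ryw \wedge Rzw)).
(a): holds.
(b): holds.
(c): fails — R00 and R02 but 0 and 2 have no common successor.
(d): fails — Rwu and Rwu but u and u have no common successor.

(a), (b)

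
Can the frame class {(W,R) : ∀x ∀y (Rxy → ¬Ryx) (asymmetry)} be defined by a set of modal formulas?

Not definable by any modal formula

Modal frame validity is preserved under surjective bounded morphisms.
The 5-cycle (worlds a,b,c,d,e with a→b→c→d→e→a) is asymmetric. Mapping every world to a single reflexive point • is a surjective bounded morphism, and the reflexive point is not asymmetric (R•• but asymmetry requires ¬R••).
So the class is not modally definable.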